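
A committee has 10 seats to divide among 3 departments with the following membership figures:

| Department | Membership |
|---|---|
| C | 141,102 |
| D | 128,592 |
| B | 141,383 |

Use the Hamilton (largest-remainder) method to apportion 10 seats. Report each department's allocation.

C 3, D 3, B 4

Standard divisor: 411077 ÷ 10 ≈ 41107.7.
Standard quotas: C 3.4325, D 3.1282, B 3.4393.
Lower quotas: C 3, D 3, B 3 (sum 9, leaving 1 seat).
Remainders in descending order: B 0.4393, C 0.4325, D 0.1282.
The surplus seat goes to B.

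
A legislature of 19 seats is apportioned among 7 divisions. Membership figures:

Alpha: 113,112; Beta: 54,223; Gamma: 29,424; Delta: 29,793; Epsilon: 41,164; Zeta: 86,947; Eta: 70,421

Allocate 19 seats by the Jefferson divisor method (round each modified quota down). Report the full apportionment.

Alpha 6, Beta 2, Gamma 1, Delta 1, Epsilon 2, Zeta 4, Eta 3

Standard divisor 425084/19 ≈ 22372.842; standard quotas: Alpha 5.056, Beta 2.424, Gamma 1.315, Delta 1.332, Epsilon 1.840, Zeta 3.886, Eta 3.148.
Rounding down gives 5, 2, 1, 1, 1, 3, 3 = 16 seats, so the divisor must be adjusted.
With modified divisor 18500: modified quotas Alpha 6.114, Beta 2.931, Gamma 1.590, Delta 1.610, Epsilon 2.225, Zeta 4.700, Eta 3.807.
Rounding down: Alpha 6, Beta 2, Gamma 1, Delta 1, Epsilon 2, Zeta 4, Eta 3 (total 19).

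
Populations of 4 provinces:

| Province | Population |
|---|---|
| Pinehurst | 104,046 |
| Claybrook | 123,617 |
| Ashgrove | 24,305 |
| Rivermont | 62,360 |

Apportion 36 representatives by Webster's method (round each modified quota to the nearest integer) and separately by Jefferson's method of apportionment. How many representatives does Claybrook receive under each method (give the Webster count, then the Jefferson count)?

14 and 15

Webster: Pinehurst 12, Claybrook 14, Ashgrove 3, Rivermont 7.
Jefferson: Pinehurst 12, Claybrook 15, Ashgrove 2, Rivermont 7.
Claybrook gets 14 under Webster and 15 under Jefferson.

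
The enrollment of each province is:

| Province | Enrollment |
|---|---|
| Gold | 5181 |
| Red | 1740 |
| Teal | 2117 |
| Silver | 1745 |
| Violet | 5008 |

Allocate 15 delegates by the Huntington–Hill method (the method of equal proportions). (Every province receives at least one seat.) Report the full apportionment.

Gold 5, Red 2, Teal 2, Silver 2, Violet 4

With divisor 1139: modified quotas Gold 4.549, Red 1.528, Teal 1.859, Silver 1.532, Violet 4.397.
Geometric-mean thresholds: Gold √(4·5)=4.472, Red √(1·2)=1.414, Teal √(1·2)=1.414, Silver √(1·2)=1.414, Violet √(4·5)=4.472.
Each quota rounded against its threshold gives Gold 5, Red 2, Teal 2, Silver 2, Violet 4 (total 15).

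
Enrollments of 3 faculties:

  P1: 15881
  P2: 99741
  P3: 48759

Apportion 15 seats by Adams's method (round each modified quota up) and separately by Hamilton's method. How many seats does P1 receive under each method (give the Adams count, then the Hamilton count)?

Adams: P1 2, P2 9, P3 4.
Hamilton: P1 1, P2 9, P3 5.
P1 gets 2 under Adams and 1 under Hamilton.

2 and 1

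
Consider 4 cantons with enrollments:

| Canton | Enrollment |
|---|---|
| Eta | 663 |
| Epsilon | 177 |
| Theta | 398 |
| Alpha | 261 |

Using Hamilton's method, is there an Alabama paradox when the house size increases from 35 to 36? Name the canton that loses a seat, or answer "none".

At 35 seats: Eta 16, Epsilon 4, Theta 9, Alpha 6.
At 36 seats: Eta 16, Epsilon 4, Theta 10, Alpha 6.
No canton's allocation decreased.

none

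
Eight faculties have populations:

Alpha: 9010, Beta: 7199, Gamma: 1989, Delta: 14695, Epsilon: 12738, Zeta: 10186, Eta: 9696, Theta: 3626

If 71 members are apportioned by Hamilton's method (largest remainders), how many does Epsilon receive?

Total 69139; standard divisor 69139/71 ≈ 973.789.
Standard quotas: Alpha 9.2525, Beta 7.3928, Gamma 2.0425, Delta 15.0905, Epsilon 13.0809, Zeta 10.4602, Eta 9.9570, Theta 3.7236.
Lower quotas: Alpha 9, Beta 7, Gamma 2, Delta 15, Epsilon 13, Zeta 10, Eta 9, Theta 3 (sum 68, leaving 3 seats).
Remainders in descending order: Eta 0.9570, Theta 0.7236, Zeta 0.4602, Beta 0.3928, Alpha 0.2525, Delta 0.0905, Epsilon 0.0809, Gamma 0.0425.
Largest remainders: Eta, Theta, Zeta receive the extra seats.
Epsilon receives 13.

13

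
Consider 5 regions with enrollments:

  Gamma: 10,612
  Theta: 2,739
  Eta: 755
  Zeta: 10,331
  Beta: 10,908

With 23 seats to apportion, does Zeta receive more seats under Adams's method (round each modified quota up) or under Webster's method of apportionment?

Adams: Gamma 7, Theta 2, Eta 1, Zeta 6, Beta 7.
Webster: Gamma 7, Theta 2, Eta 0, Zeta 7, Beta 7.
Zeta gets 6 under Adams and 7 under Webster.

Webster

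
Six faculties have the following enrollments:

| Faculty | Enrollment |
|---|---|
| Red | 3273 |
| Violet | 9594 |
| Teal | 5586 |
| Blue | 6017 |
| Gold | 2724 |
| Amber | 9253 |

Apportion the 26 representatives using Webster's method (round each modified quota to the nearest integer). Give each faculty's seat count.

Red: 2, Violet: 7, Teal: 4, Blue: 4, Gold: 2, Amber: 7

Standard divisor 36447/26 ≈ 1401.808; standard quotas: Red 2.335, Violet 6.844, Teal 3.985, Blue 4.292, Gold 1.943, Amber 6.601.
Rounding to the nearest integer gives Red 2, Violet 7, Teal 4, Blue 4, Gold 2, Amber 7 — total 26, matching the house size, so no adjustment is needed.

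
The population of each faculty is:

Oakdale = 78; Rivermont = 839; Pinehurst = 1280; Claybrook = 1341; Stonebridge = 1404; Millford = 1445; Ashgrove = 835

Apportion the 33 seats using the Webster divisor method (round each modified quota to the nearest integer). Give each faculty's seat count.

Standard divisor 7222/33 ≈ 218.848; standard quotas: Oakdale 0.356, Rivermont 3.834, Pinehurst 5.849, Claybrook 6.128, Stonebridge 6.415, Millford 6.603, Ashgrove 3.815.
Rounding to the nearest integer gives Oakdale 0, Rivermont 4, Pinehurst 6, Claybrook 6, Stonebridge 6, Millford 7, Ashgrove 4 — total 33, matching the house size, so no adjustment is needed.

Oakdale 0, Rivermont 4, Pinehurst 6, Claybrook 6, Stonebridge 6, Millford 7, Ashgrove 4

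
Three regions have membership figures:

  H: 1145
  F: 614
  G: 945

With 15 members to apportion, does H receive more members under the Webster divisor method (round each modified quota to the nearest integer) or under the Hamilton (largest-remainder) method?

Webster

Webster: H 7, F 3, G 5.
Hamilton: H 6, F 4, G 5.
H gets 7 under Webster and 6 under Hamilton.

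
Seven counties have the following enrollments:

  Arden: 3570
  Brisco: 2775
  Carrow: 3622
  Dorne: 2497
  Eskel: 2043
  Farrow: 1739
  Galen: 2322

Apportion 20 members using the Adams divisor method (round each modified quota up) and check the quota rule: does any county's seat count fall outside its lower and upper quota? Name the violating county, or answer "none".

none

Standard quotas: Arden 3.845, Brisco 2.989, Carrow 3.901, Dorne 2.690, Eskel 2.201, Farrow 1.873, Galen 2.501.
Adams allocation: Arden 4, Brisco 3, Carrow 4, Dorne 3, Eskel 2, Farrow 2, Galen 2.
Every allocation lies between the lower and upper quota.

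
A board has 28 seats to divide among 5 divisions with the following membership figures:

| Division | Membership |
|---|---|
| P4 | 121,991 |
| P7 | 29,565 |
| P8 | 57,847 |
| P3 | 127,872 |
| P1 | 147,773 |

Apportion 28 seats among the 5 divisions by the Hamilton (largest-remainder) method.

The standard divisor is 485048/28 ≈ 17323.143.
Standard quotas: P4 7.0421, P7 1.7067, P8 3.3393, P3 7.3816, P1 8.5304.
Lower quotas: P4 7, P7 1, P8 3, P3 7, P1 8 (sum 26, leaving 2 seats).
Remainders in descending order: P7 0.7067, P1 0.5304, P3 0.3816, P8 0.3393, P4 0.0421.
The surplus seats go to P7, P1.

P4=7; P7=2; P8=3; P3=7; P1=9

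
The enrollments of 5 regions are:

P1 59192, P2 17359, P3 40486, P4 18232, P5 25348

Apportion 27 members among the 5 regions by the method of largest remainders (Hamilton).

P1 10; P2 3; P3 7; P4 3; P5 4

Total 160617; standard divisor 160617/27 ≈ 5948.778.
Standard quotas: P1 9.9503, P2 2.9181, P3 6.8058, P4 3.0648, P5 4.2610.
Lower quotas: P1 9, P2 2, P3 6, P4 3, P5 4 (sum 24, leaving 3 seats).
Remainders in descending order: P1 0.9503, P2 0.9181, P3 0.8058, P5 0.2610, P4 0.0648.
Largest remainders: P1, P2, P3 receive the extra seats.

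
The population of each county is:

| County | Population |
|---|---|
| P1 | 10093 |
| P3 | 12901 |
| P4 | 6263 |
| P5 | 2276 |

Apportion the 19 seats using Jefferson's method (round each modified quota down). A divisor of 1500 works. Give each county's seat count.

With modified divisor 1500: modified quotas P1 6.729, P3 8.601, P4 4.175, P5 1.517.
Rounding down: P1 6, P3 8, P4 4, P5 1 (total 19).

P1 6; P3 8; P4 4; P5 1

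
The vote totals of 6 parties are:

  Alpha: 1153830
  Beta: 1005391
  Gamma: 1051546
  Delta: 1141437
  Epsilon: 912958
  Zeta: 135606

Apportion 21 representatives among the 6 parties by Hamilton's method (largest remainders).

Alpha 4, Beta 4, Gamma 4, Delta 4, Epsilon 4, Zeta 1

The standard divisor is 5400768/21 ≈ 257179.429.
Standard quotas: Alpha 4.4865, Beta 3.9093, Gamma 4.0888, Delta 4.4383, Epsilon 3.5499, Zeta 0.5273.
Lower quotas: Alpha 4, Beta 3, Gamma 4, Delta 4, Epsilon 3, Zeta 0 (sum 18, leaving 3 seats).
Remainders in descending order: Beta 0.9093, Epsilon 0.5499, Zeta 0.5273, Alpha 0.4865, Delta 0.4383, Gamma 0.0888.
The surplus seats go to Beta, Epsilon, Zeta.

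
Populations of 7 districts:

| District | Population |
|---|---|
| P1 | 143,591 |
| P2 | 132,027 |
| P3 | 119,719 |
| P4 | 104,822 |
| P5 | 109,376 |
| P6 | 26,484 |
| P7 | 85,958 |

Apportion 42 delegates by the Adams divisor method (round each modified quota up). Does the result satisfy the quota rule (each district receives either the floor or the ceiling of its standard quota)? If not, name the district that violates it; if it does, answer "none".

none

Standard quotas: P1 8.353, P2 7.680, P3 6.964, P4 6.098, P5 6.363, P6 1.541, P7 5.000.
Adams allocation: P1 8, P2 8, P3 7, P4 6, P5 6, P6 2, P7 5.
Every allocation lies between the lower and upper quota.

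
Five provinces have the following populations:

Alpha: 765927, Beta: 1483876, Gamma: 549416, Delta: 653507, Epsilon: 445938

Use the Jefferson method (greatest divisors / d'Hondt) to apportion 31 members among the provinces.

Standard divisor 3898664/31 ≈ 125763.355; standard quotas: Alpha 6.090, Beta 11.799, Gamma 4.369, Delta 5.196, Epsilon 3.546.
Rounding down gives 6, 11, 4, 5, 3 = 29 seats, so the divisor must be adjusted.
With modified divisor 112800: modified quotas Alpha 6.790, Beta 13.155, Gamma 4.871, Delta 5.794, Epsilon 3.953.
Rounding down: Alpha 6, Beta 13, Gamma 4, Delta 5, Epsilon 3 (total 31).

Alpha 6, Beta 13, Gamma 4, Delta 5, Epsilon 3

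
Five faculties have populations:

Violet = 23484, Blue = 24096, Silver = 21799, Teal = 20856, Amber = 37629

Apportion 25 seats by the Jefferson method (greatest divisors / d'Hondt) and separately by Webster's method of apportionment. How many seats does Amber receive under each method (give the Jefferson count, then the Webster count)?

Jefferson: Violet 4, Blue 5, Silver 4, Teal 4, Amber 8.
Webster: Violet 5, Blue 5, Silver 4, Teal 4, Amber 7.
Amber gets 8 under Jefferson and 7 under Webster.

8 and 7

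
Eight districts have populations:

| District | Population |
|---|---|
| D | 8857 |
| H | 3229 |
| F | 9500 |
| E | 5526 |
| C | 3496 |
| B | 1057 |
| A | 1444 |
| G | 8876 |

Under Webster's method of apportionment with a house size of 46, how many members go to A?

2

Standard divisor 41985/46 ≈ 912.717; standard quotas: D 9.704, H 3.538, F 10.408, E 6.054, C 3.830, B 1.158, A 1.582, G 9.725.
Rounding to the nearest integer gives 10, 4, 10, 6, 4, 1, 2, 10 = 47 seats, so the divisor must be adjusted.
With modified divisor 930: modified quotas D 9.524, H 3.472, F 10.215, E 5.942, C 3.759, B 1.137, A 1.553, G 9.544.
Rounding to the nearest integer: D 10, H 3, F 10, E 6, C 4, B 1, A 2, G 10 (total 46).
A receives 2.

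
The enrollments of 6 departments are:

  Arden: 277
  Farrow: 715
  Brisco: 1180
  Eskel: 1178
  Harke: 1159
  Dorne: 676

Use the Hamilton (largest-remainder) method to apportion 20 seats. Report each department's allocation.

Arden 1, Farrow 3, Brisco 5, Eskel 4, Harke 4, Dorne 3

The standard divisor is 5185/20 ≈ 259.25.
Standard quotas: Arden 1.068, Farrow 2.758, Brisco 4.552, Eskel 4.544, Harke 4.471, Dorne 2.608.
Lower quotas: Arden 1, Farrow 2, Brisco 4, Eskel 4, Harke 4, Dorne 2 (sum 17, leaving 3 seats).
Remainders in descending order: Farrow 0.758, Dorne 0.608, Brisco 0.552, Eskel 0.544, Harke 0.471, Arden 0.068.
The surplus seats go to Farrow, Dorne, Brisco.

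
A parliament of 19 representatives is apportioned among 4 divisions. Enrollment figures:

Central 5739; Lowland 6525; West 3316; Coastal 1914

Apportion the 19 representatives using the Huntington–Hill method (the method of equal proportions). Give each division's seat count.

Central 6, Lowland 7, West 4, Coastal 2

With divisor 921: modified quotas Central 6.231, Lowland 7.085, West 3.600, Coastal 2.078.
Geometric-mean thresholds: Central √(6·7)=6.481, Lowland √(7·8)=7.483, West √(3·4)=3.464, Coastal √(2·3)=2.449.
Each quota rounded against its threshold gives Central 6, Lowland 7, West 4, Coastal 2 (total 19).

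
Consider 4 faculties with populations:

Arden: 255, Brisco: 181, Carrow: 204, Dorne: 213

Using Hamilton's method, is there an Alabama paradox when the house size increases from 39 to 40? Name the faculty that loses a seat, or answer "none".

none

At 39 seats: Arden 12, Brisco 8, Carrow 9, Dorne 10.
At 40 seats: Arden 12, Brisco 8, Carrow 10, Dorne 10.
No faculty's allocation decreased.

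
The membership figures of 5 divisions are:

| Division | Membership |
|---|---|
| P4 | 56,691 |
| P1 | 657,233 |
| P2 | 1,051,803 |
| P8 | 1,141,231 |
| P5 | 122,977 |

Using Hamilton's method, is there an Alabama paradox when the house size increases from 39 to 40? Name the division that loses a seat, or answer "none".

At 39 seats: P4 1, P1 8, P2 13, P8 15, P5 2.
At 40 seats: P4 1, P1 9, P2 14, P8 15, P5 1.
P5 drops from 2 to 1.

P5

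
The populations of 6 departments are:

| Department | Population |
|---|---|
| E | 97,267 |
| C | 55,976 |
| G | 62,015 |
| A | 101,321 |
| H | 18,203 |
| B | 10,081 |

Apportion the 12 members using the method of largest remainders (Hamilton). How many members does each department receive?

Standard divisor: 344863 ÷ 12 ≈ 28738.583.
Standard quotas: E 3.3845, C 1.9478, G 2.1579, A 3.5256, H 0.6334, B 0.3508.
Lower quotas: E 3, C 1, G 2, A 3, H 0, B 0 (sum 9, leaving 3 seats).
Remainders in descending order: C 0.9478, H 0.6334, A 0.5256, E 0.3845, B 0.3508, G 0.1579.
The surplus seats go to C, H, A.

E: 3; C: 2; G: 2; A: 4; H: 1; B: 0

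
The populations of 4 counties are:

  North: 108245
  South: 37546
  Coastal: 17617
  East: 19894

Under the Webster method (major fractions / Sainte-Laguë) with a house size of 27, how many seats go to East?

Standard divisor 183302/27 ≈ 6788.963; standard quotas: North 15.944, South 5.530, Coastal 2.595, East 2.930.
Rounding to the nearest integer gives 16, 6, 3, 3 = 28 seats, so the divisor must be adjusted.
With modified divisor 6900: modified quotas North 15.688, South 5.441, Coastal 2.553, East 2.883.
Rounding to the nearest integer: North 16, South 5, Coastal 3, East 3 (total 27).
East receives 3.

3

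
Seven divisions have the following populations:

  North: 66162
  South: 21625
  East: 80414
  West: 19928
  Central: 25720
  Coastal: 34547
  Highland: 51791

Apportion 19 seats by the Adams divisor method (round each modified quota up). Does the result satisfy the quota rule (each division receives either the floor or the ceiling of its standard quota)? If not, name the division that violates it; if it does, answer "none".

none

Standard quotas: North 4.188, South 1.369, East 5.090, West 1.261, Central 1.628, Coastal 2.187, Highland 3.278.
Adams allocation: North 4, South 2, East 5, West 1, Central 2, Coastal 2, Highland 3.
Every allocation lies between the lower and upper quota.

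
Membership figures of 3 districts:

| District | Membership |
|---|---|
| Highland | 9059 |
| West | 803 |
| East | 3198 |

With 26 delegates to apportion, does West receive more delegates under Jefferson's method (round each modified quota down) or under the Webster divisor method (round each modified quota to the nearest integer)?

Webster

Jefferson: Highland 19, West 1, East 6.
Webster: Highland 18, West 2, East 6.
West gets 1 under Jefferson and 2 under Webster.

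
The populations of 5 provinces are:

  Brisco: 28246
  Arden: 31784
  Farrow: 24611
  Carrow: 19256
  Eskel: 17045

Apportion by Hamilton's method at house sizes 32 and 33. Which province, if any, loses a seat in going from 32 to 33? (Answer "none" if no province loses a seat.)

At 32 seats: Brisco 7, Arden 8, Farrow 7, Carrow 5, Eskel 5.
At 33 seats: Brisco 8, Arden 9, Farrow 7, Carrow 5, Eskel 4.
Eskel drops from 5 to 4.

Eskel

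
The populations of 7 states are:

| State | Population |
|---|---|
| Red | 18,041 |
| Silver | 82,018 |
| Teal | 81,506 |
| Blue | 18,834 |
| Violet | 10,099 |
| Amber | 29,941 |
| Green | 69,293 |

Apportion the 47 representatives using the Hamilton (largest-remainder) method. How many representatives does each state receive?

Red 3; Silver 12; Teal 12; Blue 3; Violet 2; Amber 5; Green 10

The standard divisor is 309732/47 ≈ 6590.043.
Standard quotas: Red 2.7376, Silver 12.4457, Teal 12.3681, Blue 2.8579, Violet 1.5325, Amber 4.5434, Green 10.5148.
Lower quotas: Red 2, Silver 12, Teal 12, Blue 2, Violet 1, Amber 4, Green 10 (sum 43, leaving 4 seats).
Remainders in descending order: Blue 0.8579, Red 0.7376, Amber 0.5434, Violet 0.5325, Green 0.5148, Silver 0.4457, Teal 0.3681.
The surplus seats go to Blue, Red, Amber, Violet.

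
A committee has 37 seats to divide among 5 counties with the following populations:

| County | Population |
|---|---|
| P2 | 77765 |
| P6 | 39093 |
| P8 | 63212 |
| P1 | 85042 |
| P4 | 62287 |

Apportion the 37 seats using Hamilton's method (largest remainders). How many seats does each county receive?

P2 9; P6 4; P8 7; P1 10; P4 7

The standard divisor is 327399/37 ≈ 8848.622.
Standard quotas: P2 8.7884, P6 4.4180, P8 7.1437, P1 9.6108, P4 7.0392.
Lower quotas: P2 8, P6 4, P8 7, P1 9, P4 7 (sum 35, leaving 2 seats).
Remainders in descending order: P2 0.7884, P1 0.6108, P6 0.4180, P8 0.1437, P4 0.0392.
Largest remainders: P2, P1 receive the extra seats.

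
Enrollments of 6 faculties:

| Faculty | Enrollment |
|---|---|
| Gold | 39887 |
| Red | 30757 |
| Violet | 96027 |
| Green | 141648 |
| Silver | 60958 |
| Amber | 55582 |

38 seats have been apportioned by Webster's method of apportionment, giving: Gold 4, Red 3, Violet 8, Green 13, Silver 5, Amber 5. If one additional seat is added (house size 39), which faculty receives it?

Violet

Priority for the next seat is population ÷ (current seats + 0.5).
Priorities: Gold 8863.778, Red 8787.714, Violet 11297.294, Green 10492.444, Silver 11083.273, Amber 10105.818.
Highest priority: Violet.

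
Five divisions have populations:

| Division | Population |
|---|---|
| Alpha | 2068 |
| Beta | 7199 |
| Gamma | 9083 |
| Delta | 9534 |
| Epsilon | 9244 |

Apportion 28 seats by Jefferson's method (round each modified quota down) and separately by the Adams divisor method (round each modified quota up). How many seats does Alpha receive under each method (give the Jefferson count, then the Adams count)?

Jefferson: Alpha 1, Beta 6, Gamma 7, Delta 7, Epsilon 7.
Adams: Alpha 2, Beta 5, Gamma 7, Delta 7, Epsilon 7.
Alpha gets 1 under Jefferson and 2 under Adams.

1 and 2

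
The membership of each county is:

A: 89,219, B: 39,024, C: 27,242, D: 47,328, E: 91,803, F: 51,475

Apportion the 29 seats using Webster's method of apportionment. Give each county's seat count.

A 8; B 3; C 2; D 4; E 8; F 4

Standard divisor 346091/29 ≈ 11934.172; standard quotas: A 7.476, B 3.270, C 2.283, D 3.966, E 7.692, F 4.313.
Rounding to the nearest integer gives 7, 3, 2, 4, 8, 4 = 28 seats, so the divisor must be adjusted.
With modified divisor 11700: modified quotas A 7.626, B 3.335, C 2.328, D 4.045, E 7.846, F 4.400.
Rounding to the nearest integer: A 8, B 3, C 2, D 4, E 8, F 4 (total 29).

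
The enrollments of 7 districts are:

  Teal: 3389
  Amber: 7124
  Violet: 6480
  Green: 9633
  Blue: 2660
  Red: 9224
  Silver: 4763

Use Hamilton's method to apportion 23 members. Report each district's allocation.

Standard divisor: 43273 ÷ 23 ≈ 1881.435.
Standard quotas: Teal 1.8013, Amber 3.7865, Violet 3.4442, Green 5.1200, Blue 1.4138, Red 4.9026, Silver 2.5316.
Lower quotas: Teal 1, Amber 3, Violet 3, Green 5, Blue 1, Red 4, Silver 2 (sum 19, leaving 4 seats).
Remainders in descending order: Red 0.9026, Teal 0.8013, Amber 0.7865, Silver 0.5316, Violet 0.4442, Blue 0.4138, Green 0.1200.
The surplus seats go to Red, Teal, Amber, Silver.

Teal=2, Amber=4, Violet=3, Green=5, Blue=1, Red=5, Silver=3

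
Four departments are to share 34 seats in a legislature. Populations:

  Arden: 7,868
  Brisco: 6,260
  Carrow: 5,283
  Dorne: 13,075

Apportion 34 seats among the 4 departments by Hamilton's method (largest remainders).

Total 32486; standard divisor 32486/34 ≈ 955.471.
Standard quotas: Arden 8.2347, Brisco 6.5517, Carrow 5.5292, Dorne 13.6844.
Lower quotas: Arden 8, Brisco 6, Carrow 5, Dorne 13 (sum 32, leaving 2 seats).
Remainders in descending order: Dorne 0.6844, Brisco 0.5517, Carrow 0.5292, Arden 0.2347.
The surplus seats go to Dorne, Brisco.

Arden=8, Brisco=7, Carrow=5, Dorne=14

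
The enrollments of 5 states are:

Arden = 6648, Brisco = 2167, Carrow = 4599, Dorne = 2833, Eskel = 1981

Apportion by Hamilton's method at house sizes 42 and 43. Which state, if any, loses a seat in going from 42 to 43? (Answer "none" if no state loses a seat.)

Eskel

At 42 seats: Arden 15, Brisco 5, Carrow 11, Dorne 6, Eskel 5.
At 43 seats: Arden 16, Brisco 5, Carrow 11, Dorne 7, Eskel 4.
Eskel drops from 5 to 4.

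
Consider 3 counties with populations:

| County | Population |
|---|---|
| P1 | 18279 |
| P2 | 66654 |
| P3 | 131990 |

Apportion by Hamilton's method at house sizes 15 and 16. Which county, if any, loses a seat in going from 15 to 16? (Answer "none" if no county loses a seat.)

none

At 15 seats: P1 1, P2 5, P3 9.
At 16 seats: P1 1, P2 5, P3 10.
No county's allocation decreased.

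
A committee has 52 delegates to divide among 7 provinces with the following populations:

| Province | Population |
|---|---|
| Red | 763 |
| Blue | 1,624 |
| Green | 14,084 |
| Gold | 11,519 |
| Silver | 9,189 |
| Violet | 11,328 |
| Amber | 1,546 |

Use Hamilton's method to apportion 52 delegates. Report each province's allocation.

Total 50053; standard divisor 50053/52 ≈ 962.558.
Standard quotas: Red 0.7927, Blue 1.6872, Green 14.6319, Gold 11.9671, Silver 9.5464, Violet 11.7686, Amber 1.6061.
Lower quotas: Red 0, Blue 1, Green 14, Gold 11, Silver 9, Violet 11, Amber 1 (sum 47, leaving 5 seats).
Remainders in descending order: Gold 0.9671, Red 0.7927, Violet 0.7686, Blue 0.6872, Green 0.6319, Amber 0.6061, Silver 0.5464.
Largest remainders: Gold, Red, Violet, Blue, Green receive the extra seats.

Red 1, Blue 2, Green 15, Gold 12, Silver 9, Violet 12, Amber 1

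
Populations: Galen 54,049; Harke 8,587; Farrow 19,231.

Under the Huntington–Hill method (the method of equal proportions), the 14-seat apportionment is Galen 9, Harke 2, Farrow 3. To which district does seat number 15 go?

Galen

Priority for the next seat is population ÷ (√(s·(s+1))).
Priorities: Galen 5697.265, Harke 3505.628, Farrow 5551.512.
Highest priority: Galen.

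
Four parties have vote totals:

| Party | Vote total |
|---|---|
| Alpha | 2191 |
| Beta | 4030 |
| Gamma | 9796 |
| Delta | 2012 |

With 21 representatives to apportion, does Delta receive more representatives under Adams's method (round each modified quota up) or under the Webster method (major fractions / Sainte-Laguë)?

Adams: Alpha 3, Beta 5, Gamma 10, Delta 3.
Webster: Alpha 3, Beta 5, Gamma 11, Delta 2.
Delta gets 3 under Adams and 2 under Webster.

Adams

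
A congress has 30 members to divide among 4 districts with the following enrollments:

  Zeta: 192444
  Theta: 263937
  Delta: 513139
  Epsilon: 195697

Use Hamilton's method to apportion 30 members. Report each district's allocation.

Total 1165217; standard divisor 1165217/30 ≈ 38840.567.
Standard quotas: Zeta 4.9547, Theta 6.7954, Delta 13.2114, Epsilon 5.0385.
Lower quotas: Zeta 4, Theta 6, Delta 13, Epsilon 5 (sum 28, leaving 2 seats).
Remainders in descending order: Zeta 0.9547, Theta 0.7954, Delta 0.2114, Epsilon 0.0385.
The surplus seats go to Zeta, Theta.

Zeta 5, Theta 7, Delta 13, Epsilon 5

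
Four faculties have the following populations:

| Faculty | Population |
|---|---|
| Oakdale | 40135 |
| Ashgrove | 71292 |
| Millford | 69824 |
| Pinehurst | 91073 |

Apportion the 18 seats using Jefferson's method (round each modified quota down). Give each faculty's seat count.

Oakdale=2, Ashgrove=5, Millford=5, Pinehurst=6

Standard divisor 272324/18 ≈ 15129.111; standard quotas: Oakdale 2.653, Ashgrove 4.712, Millford 4.615, Pinehurst 6.020.
Rounding down gives 2, 4, 4, 6 = 16 seats, so the divisor must be adjusted.
With modified divisor 13700: modified quotas Oakdale 2.930, Ashgrove 5.204, Millford 5.097, Pinehurst 6.648.
Rounding down: Oakdale 2, Ashgrove 5, Millford 5, Pinehurst 6 (total 18).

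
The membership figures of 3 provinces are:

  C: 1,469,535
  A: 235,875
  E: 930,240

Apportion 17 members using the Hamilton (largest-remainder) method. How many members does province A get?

The standard divisor is 2635650/17 ≈ 155038.235.
Standard quotas: C 9.4785, A 1.5214, E 6.0001.
Lower quotas: C 9, A 1, E 6 (sum 16, leaving 1 seat).
Remainders in descending order: A 0.5214, C 0.4785, E 0.0001.
Largest remainder: A receives the extra seat.
A receives 2.

2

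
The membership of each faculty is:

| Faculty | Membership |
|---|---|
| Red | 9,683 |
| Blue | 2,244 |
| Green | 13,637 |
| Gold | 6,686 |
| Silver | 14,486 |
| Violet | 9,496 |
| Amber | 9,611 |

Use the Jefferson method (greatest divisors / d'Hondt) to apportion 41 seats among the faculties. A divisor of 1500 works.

Red: 6, Blue: 1, Green: 9, Gold: 4, Silver: 9, Violet: 6, Amber: 6

With modified divisor 1500: modified quotas Red 6.455, Blue 1.496, Green 9.091, Gold 4.457, Silver 9.657, Violet 6.331, Amber 6.407.
Rounding down: Red 6, Blue 1, Green 9, Gold 4, Silver 9, Violet 6, Amber 6 (total 41).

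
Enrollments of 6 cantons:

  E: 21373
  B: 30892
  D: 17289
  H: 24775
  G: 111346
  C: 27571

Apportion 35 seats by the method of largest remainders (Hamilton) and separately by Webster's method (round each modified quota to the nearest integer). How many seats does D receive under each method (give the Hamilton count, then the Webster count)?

Hamilton: E 3, B 5, D 2, H 4, G 17, C 4.
Webster: E 3, B 5, D 3, H 4, G 16, C 4.
D gets 2 under Hamilton and 3 under Webster.

2 and 3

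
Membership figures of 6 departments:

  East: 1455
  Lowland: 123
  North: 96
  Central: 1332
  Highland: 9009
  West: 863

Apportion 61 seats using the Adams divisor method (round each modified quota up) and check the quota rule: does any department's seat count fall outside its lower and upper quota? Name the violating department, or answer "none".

Highland

Standard quotas: East 6.892, Lowland 0.583, North 0.455, Central 6.309, Highland 42.673, West 4.088.
Adams allocation: East 7, Lowland 1, North 1, Central 7, Highland 41, West 4.
Highland has quota 42.673 (lower 42, upper 43) but receives 41 — outside the quota interval.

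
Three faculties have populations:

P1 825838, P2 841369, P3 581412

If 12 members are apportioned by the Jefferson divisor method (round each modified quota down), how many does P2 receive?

5

Standard divisor 2248619/12 ≈ 187384.917; standard quotas: P1 4.407, P2 4.490, P3 3.103.
Rounding down gives 4, 4, 3 = 11 seats, so the divisor must be adjusted.
With modified divisor 166700: modified quotas P1 4.954, P2 5.047, P3 3.488.
Rounding down: P1 4, P2 5, P3 3 (total 12).
P2 receives 5.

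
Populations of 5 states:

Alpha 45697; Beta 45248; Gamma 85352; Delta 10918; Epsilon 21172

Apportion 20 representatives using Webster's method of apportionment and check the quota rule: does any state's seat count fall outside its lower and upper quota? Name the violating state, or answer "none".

none

Standard quotas: Alpha 4.386, Beta 4.343, Gamma 8.192, Delta 1.048, Epsilon 2.032.
Webster allocation: Alpha 5, Beta 4, Gamma 8, Delta 1, Epsilon 2.
Every allocation lies between the lower and upper quota.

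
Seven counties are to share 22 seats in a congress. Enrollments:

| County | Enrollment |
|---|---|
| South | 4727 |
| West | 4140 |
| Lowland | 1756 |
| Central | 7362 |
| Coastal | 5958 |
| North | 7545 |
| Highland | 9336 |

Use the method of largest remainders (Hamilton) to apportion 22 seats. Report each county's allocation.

Standard divisor: 40824 ÷ 22 ≈ 1855.636.
Standard quotas: South 2.5474, West 2.2310, Lowland 0.9463, Central 3.9674, Coastal 3.2108, North 4.0660, Highland 5.0312.
Lower quotas: South 2, West 2, Lowland 0, Central 3, Coastal 3, North 4, Highland 5 (sum 19, leaving 3 seats).
Remainders in descending order: Central 0.9674, Lowland 0.9463, South 0.5474, West 0.2310, Coastal 0.2108, North 0.0660, Highland 0.0312.
Largest remainders: Central, Lowland, South receive the extra seats.

South=3, West=2, Lowland=1, Central=4, Coastal=3, North=4, Highland=5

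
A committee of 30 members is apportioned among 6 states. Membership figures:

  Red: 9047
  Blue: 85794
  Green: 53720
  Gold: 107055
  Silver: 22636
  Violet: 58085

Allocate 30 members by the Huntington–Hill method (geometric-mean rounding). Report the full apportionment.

With divisor 11375: modified quotas Red 0.795, Blue 7.542, Green 4.723, Gold 9.411, Silver 1.990, Violet 5.106.
Geometric-mean thresholds: Red (min 1), Blue √(7·8)=7.483, Green √(4·5)=4.472, Gold √(9·10)=9.487, Silver √(1·2)=1.414, Violet √(5·6)=5.477.
Each quota rounded against its threshold gives Red 1, Blue 8, Green 5, Gold 9, Silver 2, Violet 5 (total 30).

Red 1, Blue 8, Green 5, Gold 9, Silver 2, Violet 5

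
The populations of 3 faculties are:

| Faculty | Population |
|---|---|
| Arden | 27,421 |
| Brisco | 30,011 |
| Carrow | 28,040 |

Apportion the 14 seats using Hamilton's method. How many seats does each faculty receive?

Arden=4; Brisco=5; Carrow=5

Standard divisor: 85472 ÷ 14 ≈ 6105.143.
Standard quotas: Arden 4.4915, Brisco 4.9157, Carrow 4.5928.
Lower quotas: Arden 4, Brisco 4, Carrow 4 (sum 12, leaving 2 seats).
Remainders in descending order: Brisco 0.9157, Carrow 0.5928, Arden 0.4915.
Largest remainders: Brisco, Carrow receive the extra seats.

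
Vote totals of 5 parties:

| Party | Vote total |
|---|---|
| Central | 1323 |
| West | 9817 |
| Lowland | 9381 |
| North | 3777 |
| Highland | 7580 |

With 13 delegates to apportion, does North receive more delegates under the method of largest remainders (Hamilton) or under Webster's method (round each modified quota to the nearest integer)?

Hamilton

Hamilton: Central 0, West 4, Lowland 4, North 2, Highland 3.
Webster: Central 1, West 4, Lowland 4, North 1, Highland 3.
North gets 2 under Hamilton and 1 under Webster.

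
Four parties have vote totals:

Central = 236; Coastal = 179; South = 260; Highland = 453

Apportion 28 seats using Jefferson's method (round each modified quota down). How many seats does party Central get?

Standard divisor 1128/28 ≈ 40.286; standard quotas: Central 5.858, Coastal 4.443, South 6.454, Highland 11.245.
Rounding down gives 5, 4, 6, 11 = 26 seats, so the divisor must be adjusted.
With modified divisor 37.4: modified quotas Central 6.310, Coastal 4.786, South 6.952, Highland 12.112.
Rounding down: Central 6, Coastal 4, South 6, Highland 12 (total 28).
Central receives 6.

6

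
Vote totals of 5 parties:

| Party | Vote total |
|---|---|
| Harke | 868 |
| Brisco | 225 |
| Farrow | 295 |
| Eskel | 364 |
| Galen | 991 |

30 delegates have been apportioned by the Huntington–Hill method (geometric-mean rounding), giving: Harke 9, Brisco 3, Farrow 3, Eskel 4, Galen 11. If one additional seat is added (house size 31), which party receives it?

Priority for the next seat is population ÷ (√(s·(s+1))).
Priorities: Harke 91.495, Brisco 64.952, Farrow 85.159, Eskel 81.393, Galen 86.255.
Highest priority: Harke.

Harke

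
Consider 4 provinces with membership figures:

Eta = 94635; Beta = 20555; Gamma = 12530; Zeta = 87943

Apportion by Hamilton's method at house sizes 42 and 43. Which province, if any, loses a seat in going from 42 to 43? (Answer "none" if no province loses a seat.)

Gamma

At 42 seats: Eta 18, Beta 4, Gamma 3, Zeta 17.
At 43 seats: Eta 19, Beta 4, Gamma 2, Zeta 18.
Gamma drops from 3 to 2.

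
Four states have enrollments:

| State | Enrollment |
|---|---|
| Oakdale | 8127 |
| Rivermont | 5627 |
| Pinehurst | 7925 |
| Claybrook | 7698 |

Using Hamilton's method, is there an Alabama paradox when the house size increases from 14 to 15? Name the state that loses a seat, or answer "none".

none

At 14 seats: Oakdale 4, Rivermont 3, Pinehurst 4, Claybrook 3.
At 15 seats: Oakdale 4, Rivermont 3, Pinehurst 4, Claybrook 4.
No state's allocation decreased.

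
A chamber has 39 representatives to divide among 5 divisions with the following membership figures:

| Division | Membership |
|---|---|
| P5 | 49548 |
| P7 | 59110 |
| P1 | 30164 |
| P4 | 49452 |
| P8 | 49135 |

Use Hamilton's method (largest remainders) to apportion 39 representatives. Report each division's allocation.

P5=8, P7=10, P1=5, P4=8, P8=8

Total 237409; standard divisor 237409/39 ≈ 6087.41.
Standard quotas: P5 8.1394, P7 9.7102, P1 4.9551, P4 8.1237, P8 8.0716.
Lower quotas: P5 8, P7 9, P1 4, P4 8, P8 8 (sum 37, leaving 2 seats).
Remainders in descending order: P1 0.9551, P7 0.7102, P5 0.1394, P4 0.1237, P8 0.0716.
The surplus seats go to P1, P7.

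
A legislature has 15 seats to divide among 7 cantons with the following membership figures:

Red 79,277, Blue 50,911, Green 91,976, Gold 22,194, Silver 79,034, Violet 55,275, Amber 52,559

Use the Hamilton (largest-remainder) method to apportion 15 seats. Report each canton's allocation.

Standard divisor: 431226 ÷ 15 ≈ 28748.4.
Standard quotas: Red 2.7576, Blue 1.7709, Green 3.1993, Gold 0.7720, Silver 2.7492, Violet 1.9227, Amber 1.8282.
Lower quotas: Red 2, Blue 1, Green 3, Gold 0, Silver 2, Violet 1, Amber 1 (sum 10, leaving 5 seats).
Remainders in descending order: Violet 0.9227, Amber 0.8282, Gold 0.7720, Blue 0.7709, Red 0.7576, Silver 0.7492, Green 0.1993.
Largest remainders: Violet, Amber, Gold, Blue, Red receive the extra seats.

Red 3; Blue 2; Green 3; Gold 1; Silver 2; Violet 2; Amber 2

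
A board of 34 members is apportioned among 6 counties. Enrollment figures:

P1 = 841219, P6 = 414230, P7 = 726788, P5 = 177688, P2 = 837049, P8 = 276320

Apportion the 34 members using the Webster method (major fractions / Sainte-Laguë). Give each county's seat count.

Standard divisor 3273294/34 ≈ 96273.353; standard quotas: P1 8.738, P6 4.303, P7 7.549, P5 1.846, P2 8.695, P8 2.870.
Rounding to the nearest integer gives 9, 4, 8, 2, 9, 3 = 35 seats, so the divisor must be adjusted.
With modified divisor 97700: modified quotas P1 8.610, P6 4.240, P7 7.439, P5 1.819, P2 8.568, P8 2.828.
Rounding to the nearest integer: P1 9, P6 4, P7 7, P5 2, P2 9, P8 3 (total 34).

P1: 9; P6: 4; P7: 7; P5: 2; P2: 9; P8: 3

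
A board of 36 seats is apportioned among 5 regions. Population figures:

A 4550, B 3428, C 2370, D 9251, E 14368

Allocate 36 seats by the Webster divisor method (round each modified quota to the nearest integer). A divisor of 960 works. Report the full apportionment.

With modified divisor 960: modified quotas A 4.740, B 3.571, C 2.469, D 9.636, E 14.967.
Rounding to the nearest integer: A 5, B 4, C 2, D 10, E 15 (total 36).

A=5, B=4, C=2, D=10, E=15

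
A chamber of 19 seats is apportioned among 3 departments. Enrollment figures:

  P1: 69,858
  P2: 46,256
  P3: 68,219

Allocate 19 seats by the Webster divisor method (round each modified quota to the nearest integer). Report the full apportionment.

P1 7, P2 5, P3 7

Standard divisor 184333/19 ≈ 9701.737; standard quotas: P1 7.201, P2 4.768, P3 7.032.
Rounding to the nearest integer gives P1 7, P2 5, P3 7 — total 19, matching the house size, so no adjustment is needed.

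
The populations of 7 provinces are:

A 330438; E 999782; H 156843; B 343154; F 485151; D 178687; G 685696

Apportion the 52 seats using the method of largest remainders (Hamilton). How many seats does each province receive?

Standard divisor: 3179751 ÷ 52 ≈ 61149.058.
Standard quotas: A 5.4038, E 16.3499, H 2.5649, B 5.6118, F 7.9339, D 2.9222, G 11.2135.
Lower quotas: A 5, E 16, H 2, B 5, F 7, D 2, G 11 (sum 48, leaving 4 seats).
Remainders in descending order: F 0.9339, D 0.9222, B 0.6118, H 0.5649, A 0.4038, E 0.3499, G 0.2135.
The surplus seats go to F, D, B, H.

A 5; E 16; H 3; B 6; F 8; D 3; G 11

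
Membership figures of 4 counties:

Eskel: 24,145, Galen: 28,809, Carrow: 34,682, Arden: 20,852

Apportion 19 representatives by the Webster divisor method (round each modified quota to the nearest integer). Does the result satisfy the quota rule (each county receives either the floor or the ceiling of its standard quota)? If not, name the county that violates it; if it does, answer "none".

Standard quotas: Eskel 4.229, Galen 5.045, Carrow 6.074, Arden 3.652.
Webster allocation: Eskel 4, Galen 5, Carrow 6, Arden 4.
Every allocation lies between the lower and upper quota.

none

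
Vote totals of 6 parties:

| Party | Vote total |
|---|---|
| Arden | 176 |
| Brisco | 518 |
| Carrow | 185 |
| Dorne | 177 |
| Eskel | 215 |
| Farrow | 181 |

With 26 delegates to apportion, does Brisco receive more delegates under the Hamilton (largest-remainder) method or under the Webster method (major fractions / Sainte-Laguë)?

Hamilton: Arden 3, Brisco 9, Carrow 4, Dorne 3, Eskel 4, Farrow 3.
Webster: Arden 3, Brisco 10, Carrow 3, Dorne 3, Eskel 4, Farrow 3.
Brisco gets 9 under Hamilton and 10 under Webster.

Webster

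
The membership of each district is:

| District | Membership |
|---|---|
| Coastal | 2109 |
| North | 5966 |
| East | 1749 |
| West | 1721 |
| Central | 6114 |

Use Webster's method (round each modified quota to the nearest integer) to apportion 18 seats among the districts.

Standard divisor 17659/18 ≈ 981.056; standard quotas: Coastal 2.150, North 6.081, East 1.783, West 1.754, Central 6.232.
Rounding to the nearest integer gives Coastal 2, North 6, East 2, West 2, Central 6 — total 18, matching the house size, so no adjustment is needed.

Coastal: 2, North: 6, East: 2, West: 2, Central: 6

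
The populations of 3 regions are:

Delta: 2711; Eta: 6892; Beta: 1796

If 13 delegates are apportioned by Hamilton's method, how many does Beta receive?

The standard divisor is 11399/13 ≈ 876.846.
Standard quotas: Delta 3.0918, Eta 7.8600, Beta 2.0482.
Lower quotas: Delta 3, Eta 7, Beta 2 (sum 12, leaving 1 seat).
Remainders in descending order: Eta 0.8600, Delta 0.0918, Beta 0.0482.
Largest remainder: Eta receives the extra seat.
Beta receives 2.

2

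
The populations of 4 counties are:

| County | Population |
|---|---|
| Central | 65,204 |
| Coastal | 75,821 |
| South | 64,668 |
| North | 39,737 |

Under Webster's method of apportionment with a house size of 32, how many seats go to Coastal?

Standard divisor 245430/32 ≈ 7669.688; standard quotas: Central 8.502, Coastal 9.886, South 8.432, North 5.181.
Rounding to the nearest integer gives Central 9, Coastal 10, South 8, North 5 — total 32, matching the house size, so no adjustment is needed.
Coastal receives 10.

10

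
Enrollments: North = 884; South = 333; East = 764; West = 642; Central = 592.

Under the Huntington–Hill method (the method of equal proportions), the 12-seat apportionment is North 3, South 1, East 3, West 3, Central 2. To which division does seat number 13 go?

North

Priority for the next seat is population ÷ (√(s·(s+1))).
Priorities: North 255.189, South 235.467, East 220.548, West 185.329, Central 241.683.
Highest priority: North.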